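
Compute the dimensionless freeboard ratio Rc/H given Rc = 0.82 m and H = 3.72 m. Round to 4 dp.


Relative freeboard = Rc / H
= 0.82 / 3.72
= 0.2204

0.2204


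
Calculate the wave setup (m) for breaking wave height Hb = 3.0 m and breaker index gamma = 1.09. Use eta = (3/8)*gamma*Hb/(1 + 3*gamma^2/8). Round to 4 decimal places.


eta = (3/8) * gamma * Hb / (1 + 3*gamma^2/8)
Numerator = (3/8) * 1.09 * 3.0 = 1.226250
Denominator = 1 + 3*1.09^2/8 = 1 + 0.445538 = 1.445538
eta = 1.226250 / 1.445538
eta = 0.8483 m

0.8483


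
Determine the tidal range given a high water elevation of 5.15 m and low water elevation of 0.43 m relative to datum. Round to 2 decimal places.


Tidal range = High water - Low water
Tidal range = 5.15 - (0.43)
Tidal range = 4.72 m

4.72


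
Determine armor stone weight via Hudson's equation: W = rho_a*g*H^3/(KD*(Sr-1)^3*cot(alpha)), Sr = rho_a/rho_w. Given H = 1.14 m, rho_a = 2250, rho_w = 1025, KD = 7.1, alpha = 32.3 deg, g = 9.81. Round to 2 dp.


Sr = rho_a / rho_w = 2250 / 1025 = 2.195122
(Sr - 1) = 1.195122
(Sr - 1)^3 = 1.707012
cot(32.3) = 1 / tan(32.3) = 1 / 0.632174 = 1.581844
Numerator = 2250 * 9.81 * 1.14^3 = 32701.3799
Denominator = 7.1 * 1.707012 * 1.581844 = 19.171609
W = 32701.3799 / 19.171609
W = 1705.72 N

1705.72


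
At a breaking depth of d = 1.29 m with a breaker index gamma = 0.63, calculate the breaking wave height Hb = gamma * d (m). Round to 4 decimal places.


Hb = gamma * d
Hb = 0.63 * 1.29
Hb = 0.8127 m

0.8127


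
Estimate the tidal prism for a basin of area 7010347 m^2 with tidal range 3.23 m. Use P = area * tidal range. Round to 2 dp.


Tidal prism = Area * Tidal range
P = 7010347 * 3.23
P = 22643420.81 m^3

22643420.81


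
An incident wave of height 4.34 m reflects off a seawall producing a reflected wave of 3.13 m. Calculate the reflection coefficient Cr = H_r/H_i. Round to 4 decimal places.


Cr = H_r / H_i
Cr = 3.13 / 4.34
Cr = 0.7212

0.7212


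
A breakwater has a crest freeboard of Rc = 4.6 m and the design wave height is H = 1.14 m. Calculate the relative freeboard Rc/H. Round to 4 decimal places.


Relative freeboard = Rc / H
= 4.6 / 1.14
= 4.0351

4.0351


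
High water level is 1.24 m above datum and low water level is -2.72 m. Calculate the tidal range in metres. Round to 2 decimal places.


Tidal range = High water - Low water
Tidal range = 1.24 - (-2.72)
Tidal range = 3.96 m

3.96


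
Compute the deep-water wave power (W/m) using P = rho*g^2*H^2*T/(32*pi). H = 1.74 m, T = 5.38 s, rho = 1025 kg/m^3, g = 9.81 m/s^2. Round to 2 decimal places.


P = rho * g^2 * H^2 * T / (32 * pi)
P = 1025 * 9.81^2 * 1.74^2 * 5.38 / (32 * pi)
P = 1025 * 96.2361 * 3.0276 * 5.38 / 100.53096
P = 15982.43 W/m

15982.43


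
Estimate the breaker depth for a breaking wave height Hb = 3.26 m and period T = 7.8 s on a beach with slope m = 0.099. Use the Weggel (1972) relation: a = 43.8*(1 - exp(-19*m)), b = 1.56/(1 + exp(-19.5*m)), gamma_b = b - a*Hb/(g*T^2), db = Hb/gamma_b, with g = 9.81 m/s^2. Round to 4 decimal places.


a = 43.8 * (1 - exp(-19 * m))
exp(-19 * 0.099) = exp(-1.8810) = 0.152438
a = 43.8 * (1 - 0.152438) = 37.123233
b = 1.56 / (1 + exp(-19.5 * m))
exp(-19.5 * 0.099) = exp(-1.9305) = 0.145076
b = 1.56 / (1 + 0.145076) = 1.362355
Hb / (g * T^2) = 3.26 / (9.81 * 7.8^2) = 3.26 / 596.8404 = 0.00546210
gamma_b = b - a * Hb/(g*T^2) = 1.362355 - 37.123233 * 0.00546210 = 1.159585
db = Hb / gamma_b = 3.26 / 1.159585
db = 2.8114 m

2.8114


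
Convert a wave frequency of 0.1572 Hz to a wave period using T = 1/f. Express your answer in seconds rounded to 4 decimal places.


T = 1 / f
T = 1 / 0.1572
T = 6.3613 s

6.3613


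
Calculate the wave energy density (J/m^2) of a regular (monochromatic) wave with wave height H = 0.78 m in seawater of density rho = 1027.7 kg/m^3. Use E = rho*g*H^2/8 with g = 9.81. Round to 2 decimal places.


E = (1/8) * rho * g * H^2
E = (1/8) * 1027.7 * 9.81 * 0.78^2
E = 0.125 * 1027.7 * 9.81 * 0.6084
E = 766.72 J/m^2

766.72


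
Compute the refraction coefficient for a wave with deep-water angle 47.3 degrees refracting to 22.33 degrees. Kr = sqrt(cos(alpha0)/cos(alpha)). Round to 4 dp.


Kr = sqrt(cos(alpha0) / cos(alpha))
cos(47.3) = 0.678160
cos(22.33) = 0.925011
Kr = sqrt(0.678160 / 0.925011)
Kr = sqrt(0.733137)
Kr = 0.8562

0.8562


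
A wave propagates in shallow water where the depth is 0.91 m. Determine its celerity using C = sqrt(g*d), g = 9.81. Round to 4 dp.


Using the shallow-water approximation:
C = sqrt(g * d) = sqrt(9.81 * 0.91)
C = sqrt(8.9271)
C = 2.9878 m/s

2.9878


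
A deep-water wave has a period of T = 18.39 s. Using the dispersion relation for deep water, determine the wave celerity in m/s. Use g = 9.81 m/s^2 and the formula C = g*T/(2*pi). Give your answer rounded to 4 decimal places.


We use the deep-water celerity formula:
C = g * T / (2 * pi)
C = 9.81 * 18.39 / (2 * 3.14159...)
C = 180.405900 / 6.283185
C = 28.7125 m/s

28.7125


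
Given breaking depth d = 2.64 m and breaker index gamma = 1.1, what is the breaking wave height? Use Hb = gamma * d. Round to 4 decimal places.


Hb = gamma * d
Hb = 1.1 * 2.64
Hb = 2.9040 m

2.9040


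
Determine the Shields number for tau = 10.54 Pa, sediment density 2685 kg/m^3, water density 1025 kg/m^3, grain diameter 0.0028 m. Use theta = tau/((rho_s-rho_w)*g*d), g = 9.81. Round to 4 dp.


theta = tau / ((rho_s - rho_w) * g * d)
rho_s - rho_w = 2685 - 1025 = 1660
Denominator = 1660 * 9.81 * 0.0028 = 45.596880
theta = 10.54 / 45.596880
theta = 0.2312

0.2312


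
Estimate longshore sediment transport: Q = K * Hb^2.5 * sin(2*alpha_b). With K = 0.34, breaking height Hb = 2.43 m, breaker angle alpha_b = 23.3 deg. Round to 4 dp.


Q = K * Hb^2.5 * sin(2 * alpha_b)
Hb^2.5 = 2.43^2.5 = 9.204828
sin(2 * 23.3) = sin(46.6) = 0.726575
Q = 0.34 * 9.204828 * 0.726575
Q = 2.2739 m^3/s

2.2739


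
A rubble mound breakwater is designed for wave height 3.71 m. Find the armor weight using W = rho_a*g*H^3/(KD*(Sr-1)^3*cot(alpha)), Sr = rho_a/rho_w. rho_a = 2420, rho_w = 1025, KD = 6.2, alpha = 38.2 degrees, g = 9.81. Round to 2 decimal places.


Sr = rho_a / rho_w = 2420 / 1025 = 2.360976
(Sr - 1) = 1.360976
(Sr - 1)^3 = 2.520873
cot(38.2) = 1 / tan(38.2) = 1 / 0.786922 = 1.270773
Numerator = 2420 * 9.81 * 3.71^3 = 1212288.8261
Denominator = 6.2 * 2.520873 * 1.270773 = 19.861443
W = 1212288.8261 / 19.861443
W = 61037.30 N

61037.30


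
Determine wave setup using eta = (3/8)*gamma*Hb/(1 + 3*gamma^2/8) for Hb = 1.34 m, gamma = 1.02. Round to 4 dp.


eta = (3/8) * gamma * Hb / (1 + 3*gamma^2/8)
Numerator = (3/8) * 1.02 * 1.34 = 0.512550
Denominator = 1 + 3*1.02^2/8 = 1 + 0.390150 = 1.390150
eta = 0.512550 / 1.390150
eta = 0.3687 m

0.3687


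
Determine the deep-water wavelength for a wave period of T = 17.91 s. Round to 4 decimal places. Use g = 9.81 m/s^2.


L0 = g * T^2 / (2 * pi)
L0 = 9.81 * 17.91^2 / (2 * pi)
L0 = 9.81 * 320.7681 / 6.28319
L0 = 3146.7351 / 6.28319
L0 = 500.8184 m

500.8184


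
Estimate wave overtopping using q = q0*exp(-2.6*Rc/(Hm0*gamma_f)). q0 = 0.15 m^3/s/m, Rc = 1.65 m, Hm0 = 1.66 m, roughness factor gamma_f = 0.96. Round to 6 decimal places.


q = q0 * exp(-2.6 * Rc / (Hm0 * gamma_f))
Exponent = -2.6 * 1.65 / (1.66 * 0.96)
= -2.6 * 1.65 / 1.5936
= -2.692018
exp(-2.692018) = 0.067744
q = 0.15 * 0.067744
q = 0.010162 m^3/s/m

0.010162


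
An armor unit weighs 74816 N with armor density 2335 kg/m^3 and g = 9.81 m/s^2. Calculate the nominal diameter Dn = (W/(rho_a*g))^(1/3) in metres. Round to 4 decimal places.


V = W / (rho_a * g)
V = 74816 / (2335 * 9.81)
V = 74816 / 22906.35
V = 3.266169 m^3
Dn = V^(1/3) = 3.266169^(1/3)
Dn = 1.4837 m

1.4837


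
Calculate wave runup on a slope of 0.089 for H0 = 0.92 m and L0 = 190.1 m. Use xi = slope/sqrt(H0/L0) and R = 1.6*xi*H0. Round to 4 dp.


xi = slope / sqrt(H0/L0)
H0/L0 = 0.92/190.1 = 0.004840
sqrt(0.004840) = 0.069567
xi = 0.089 / 0.069567 = 1.279343
R = 1.6 * xi * H0 = 1.6 * 1.279343 * 0.92
R = 1.8832 m

1.8832


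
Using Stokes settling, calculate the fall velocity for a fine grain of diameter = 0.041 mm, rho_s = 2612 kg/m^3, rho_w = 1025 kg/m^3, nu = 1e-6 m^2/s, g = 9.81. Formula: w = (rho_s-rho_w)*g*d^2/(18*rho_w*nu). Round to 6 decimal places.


w = (rho_s - rho_w) * g * d^2 / (18 * rho_w * nu)
d = 0.041 mm = 0.000041 m
rho_s - rho_w = 2612 - 1025 = 1587
Numerator = 1587 * 9.81 * (0.000041)^2 = 0.000026170598
Denominator = 18 * 1025 * 1e-6 = 0.018450
w = 0.001418 m/s

0.001418


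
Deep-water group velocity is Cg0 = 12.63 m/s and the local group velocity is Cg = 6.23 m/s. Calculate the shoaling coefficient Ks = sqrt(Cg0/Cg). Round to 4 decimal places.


Ks = sqrt(Cg0 / Cg)
Ks = sqrt(12.63 / 6.23)
Ks = sqrt(2.0273)
Ks = 1.4238

1.4238


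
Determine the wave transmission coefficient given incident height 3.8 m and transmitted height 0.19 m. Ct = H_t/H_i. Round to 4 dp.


Ct = H_t / H_i
Ct = 0.19 / 3.8
Ct = 0.0500

0.0500


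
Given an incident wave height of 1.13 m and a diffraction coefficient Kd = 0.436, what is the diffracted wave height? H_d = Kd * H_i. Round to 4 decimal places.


H_d = Kd * H_i
H_d = 0.436 * 1.13
H_d = 0.4927 m

0.4927


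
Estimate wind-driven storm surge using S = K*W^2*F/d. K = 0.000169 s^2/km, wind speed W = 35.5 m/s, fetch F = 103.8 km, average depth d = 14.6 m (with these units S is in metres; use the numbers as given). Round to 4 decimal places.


S = K * W^2 * F / d
W^2 = 35.5^2 = 1260.25
S = 0.000169 * 1260.25 * 103.8 / 14.6
Numerator = 0.000169 * 1260.25 * 103.8 = 22.107558
S = 22.107558 / 14.6 = 1.5142 m

1.5142


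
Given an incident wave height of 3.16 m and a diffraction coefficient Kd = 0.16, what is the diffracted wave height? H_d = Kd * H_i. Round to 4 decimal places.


H_d = Kd * H_i
H_d = 0.16 * 3.16
H_d = 0.5056 m

0.5056


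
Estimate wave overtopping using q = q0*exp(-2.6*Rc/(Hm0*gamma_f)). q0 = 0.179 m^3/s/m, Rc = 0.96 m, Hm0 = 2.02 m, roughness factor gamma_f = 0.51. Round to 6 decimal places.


q = q0 * exp(-2.6 * Rc / (Hm0 * gamma_f))
Exponent = -2.6 * 0.96 / (2.02 * 0.51)
= -2.6 * 0.96 / 1.0302
= -2.422831
exp(-2.422831) = 0.088670
q = 0.179 * 0.088670
q = 0.015872 m^3/s/m

0.015872


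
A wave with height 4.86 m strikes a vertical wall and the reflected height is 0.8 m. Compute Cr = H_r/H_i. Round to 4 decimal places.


Cr = H_r / H_i
Cr = 0.8 / 4.86
Cr = 0.1646

0.1646


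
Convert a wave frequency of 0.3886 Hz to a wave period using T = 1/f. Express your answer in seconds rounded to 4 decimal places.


T = 1 / f
T = 1 / 0.3886
T = 2.5733 s

2.5733


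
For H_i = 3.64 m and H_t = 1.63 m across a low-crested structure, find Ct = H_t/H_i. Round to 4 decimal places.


Ct = H_t / H_i
Ct = 1.63 / 3.64
Ct = 0.4478

0.4478


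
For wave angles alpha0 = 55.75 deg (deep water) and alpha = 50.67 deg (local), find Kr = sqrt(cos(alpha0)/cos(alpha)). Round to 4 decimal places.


Kr = sqrt(cos(alpha0) / cos(alpha))
cos(55.75) = 0.562805
cos(50.67) = 0.633786
Kr = sqrt(0.562805 / 0.633786)
Kr = sqrt(0.888005)
Kr = 0.9423

0.9423


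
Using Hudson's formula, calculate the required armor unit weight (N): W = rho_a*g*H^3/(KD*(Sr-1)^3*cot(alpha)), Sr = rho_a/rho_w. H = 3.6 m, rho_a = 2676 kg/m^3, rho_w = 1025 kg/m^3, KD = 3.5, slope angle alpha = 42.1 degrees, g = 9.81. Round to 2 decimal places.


Sr = rho_a / rho_w = 2676 / 1025 = 2.610732
(Sr - 1) = 1.610732
(Sr - 1)^3 = 4.178974
cot(42.1) = 1 / tan(42.1) = 1 / 0.903569 = 1.106722
Numerator = 2676 * 9.81 * 3.6^3 = 1224792.7834
Denominator = 3.5 * 4.178974 * 1.106722 = 16.187366
W = 1224792.7834 / 16.187366
W = 75663.50 N

75663.50


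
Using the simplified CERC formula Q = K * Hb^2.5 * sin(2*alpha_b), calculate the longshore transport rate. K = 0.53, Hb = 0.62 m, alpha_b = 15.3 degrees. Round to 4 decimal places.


Q = K * Hb^2.5 * sin(2 * alpha_b)
Hb^2.5 = 0.62^2.5 = 0.302677
sin(2 * 15.3) = sin(30.6) = 0.509041
Q = 0.53 * 0.302677 * 0.509041
Q = 0.0817 m^3/s

0.0817


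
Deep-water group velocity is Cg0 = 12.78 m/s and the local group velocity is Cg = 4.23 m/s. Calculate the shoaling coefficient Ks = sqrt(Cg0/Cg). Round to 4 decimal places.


Ks = sqrt(Cg0 / Cg)
Ks = sqrt(12.78 / 4.23)
Ks = sqrt(3.0213)
Ks = 1.7382

1.7382


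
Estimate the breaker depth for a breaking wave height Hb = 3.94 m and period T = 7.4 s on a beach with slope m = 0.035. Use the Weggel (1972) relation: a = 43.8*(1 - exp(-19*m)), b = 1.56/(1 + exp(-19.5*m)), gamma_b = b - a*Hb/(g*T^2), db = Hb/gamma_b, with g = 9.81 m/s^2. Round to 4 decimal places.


a = 43.8 * (1 - exp(-19 * m))
exp(-19 * 0.035) = exp(-0.6650) = 0.514274
a = 43.8 * (1 - 0.514274) = 21.274819
b = 1.56 / (1 + exp(-19.5 * m))
exp(-19.5 * 0.035) = exp(-0.6825) = 0.505352
b = 1.56 / (1 + 0.505352) = 1.036302
Hb / (g * T^2) = 3.94 / (9.81 * 7.4^2) = 3.94 / 537.1956 = 0.00733439
gamma_b = b - a * Hb/(g*T^2) = 1.036302 - 21.274819 * 0.00733439 = 0.880265
db = Hb / gamma_b = 3.94 / 0.880265
db = 4.4759 m

4.4759


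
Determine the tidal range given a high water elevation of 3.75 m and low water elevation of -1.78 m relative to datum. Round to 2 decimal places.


Tidal range = High water - Low water
Tidal range = 3.75 - (-1.78)
Tidal range = 5.53 m

5.53


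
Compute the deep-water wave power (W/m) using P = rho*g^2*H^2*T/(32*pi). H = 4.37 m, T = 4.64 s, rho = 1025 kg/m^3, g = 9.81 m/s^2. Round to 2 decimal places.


P = rho * g^2 * H^2 * T / (32 * pi)
P = 1025 * 9.81^2 * 4.37^2 * 4.64 / (32 * pi)
P = 1025 * 96.2361 * 19.0969 * 4.64 / 100.53096
P = 86944.65 W/m

86944.65


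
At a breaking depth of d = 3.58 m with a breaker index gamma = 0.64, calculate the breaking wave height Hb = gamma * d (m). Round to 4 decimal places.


Hb = gamma * d
Hb = 0.64 * 3.58
Hb = 2.2912 m

2.2912


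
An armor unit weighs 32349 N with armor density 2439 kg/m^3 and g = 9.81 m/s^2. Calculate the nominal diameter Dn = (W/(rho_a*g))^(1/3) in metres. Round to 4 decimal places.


V = W / (rho_a * g)
V = 32349 / (2439 * 9.81)
V = 32349 / 23926.59
V = 1.352010 m^3
Dn = V^(1/3) = 1.352010^(1/3)
Dn = 1.1058 m

1.1058


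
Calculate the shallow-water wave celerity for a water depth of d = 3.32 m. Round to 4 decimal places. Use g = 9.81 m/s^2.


Using the shallow-water approximation:
C = sqrt(g * d) = sqrt(9.81 * 3.32)
C = sqrt(32.5692)
C = 5.7069 m/s

5.7069


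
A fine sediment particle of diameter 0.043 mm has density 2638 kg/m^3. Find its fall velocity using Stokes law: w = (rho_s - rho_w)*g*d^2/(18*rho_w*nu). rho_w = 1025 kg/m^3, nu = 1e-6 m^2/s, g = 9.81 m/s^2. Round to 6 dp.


w = (rho_s - rho_w) * g * d^2 / (18 * rho_w * nu)
d = 0.043 mm = 0.000043 m
rho_s - rho_w = 2638 - 1025 = 1613
Numerator = 1613 * 9.81 * (0.000043)^2 = 0.000029257707
Denominator = 18 * 1025 * 1e-6 = 0.018450
w = 0.001586 m/s

0.001586


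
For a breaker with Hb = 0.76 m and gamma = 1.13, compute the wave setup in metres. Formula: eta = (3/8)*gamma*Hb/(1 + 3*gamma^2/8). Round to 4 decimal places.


eta = (3/8) * gamma * Hb / (1 + 3*gamma^2/8)
Numerator = (3/8) * 1.13 * 0.76 = 0.322050
Denominator = 1 + 3*1.13^2/8 = 1 + 0.478838 = 1.478838
eta = 0.322050 / 1.478838
eta = 0.2178 m

0.2178


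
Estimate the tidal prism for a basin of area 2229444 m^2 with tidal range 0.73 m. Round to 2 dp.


Tidal prism = Area * Tidal range
P = 2229444 * 0.73
P = 1627494.12 m^3

1627494.12


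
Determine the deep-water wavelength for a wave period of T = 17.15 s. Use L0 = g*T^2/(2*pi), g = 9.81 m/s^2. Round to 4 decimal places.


L0 = g * T^2 / (2 * pi)
L0 = 9.81 * 17.15^2 / (2 * pi)
L0 = 9.81 * 294.1225 / 6.28319
L0 = 2885.3417 / 6.28319
L0 = 459.2164 m

459.2164


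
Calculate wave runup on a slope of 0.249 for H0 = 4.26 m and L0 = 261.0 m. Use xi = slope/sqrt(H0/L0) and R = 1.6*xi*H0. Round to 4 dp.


xi = slope / sqrt(H0/L0)
H0/L0 = 4.26/261.0 = 0.016322
sqrt(0.016322) = 0.127757
xi = 0.249 / 0.127757 = 1.949013
R = 1.6 * xi * H0 = 1.6 * 1.949013 * 4.26
R = 13.2845 m

13.2845


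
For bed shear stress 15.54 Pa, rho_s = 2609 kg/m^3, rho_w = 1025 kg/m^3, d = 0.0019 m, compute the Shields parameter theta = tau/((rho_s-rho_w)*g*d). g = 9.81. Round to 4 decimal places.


theta = tau / ((rho_s - rho_w) * g * d)
rho_s - rho_w = 2609 - 1025 = 1584
Denominator = 1584 * 9.81 * 0.0019 = 29.524176
theta = 15.54 / 29.524176
theta = 0.5263

0.5263


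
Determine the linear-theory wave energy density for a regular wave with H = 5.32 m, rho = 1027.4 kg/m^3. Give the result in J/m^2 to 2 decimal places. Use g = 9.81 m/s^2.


E = (1/8) * rho * g * H^2
E = (1/8) * 1027.4 * 9.81 * 5.32^2
E = 0.125 * 1027.4 * 9.81 * 28.3024
E = 35656.76 J/m^2

35656.76


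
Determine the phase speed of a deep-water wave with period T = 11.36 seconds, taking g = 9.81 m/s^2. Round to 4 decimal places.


We use the deep-water celerity formula:
C = g * T / (2 * pi)
C = 9.81 * 11.36 / (2 * 3.14159...)
C = 111.441600 / 6.283185
C = 17.7365 m/s

17.7365


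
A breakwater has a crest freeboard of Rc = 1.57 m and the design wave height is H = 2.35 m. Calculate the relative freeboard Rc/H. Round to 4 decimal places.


Relative freeboard = Rc / H
= 1.57 / 2.35
= 0.6681

0.6681


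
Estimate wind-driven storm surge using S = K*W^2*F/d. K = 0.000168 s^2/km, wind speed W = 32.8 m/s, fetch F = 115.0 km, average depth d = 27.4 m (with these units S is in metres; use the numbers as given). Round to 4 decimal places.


S = K * W^2 * F / d
W^2 = 32.8^2 = 1075.84
S = 0.000168 * 1075.84 * 115.0 / 27.4
Numerator = 0.000168 * 1075.84 * 115.0 = 20.785229
S = 20.785229 / 27.4 = 0.7586 m

0.7586


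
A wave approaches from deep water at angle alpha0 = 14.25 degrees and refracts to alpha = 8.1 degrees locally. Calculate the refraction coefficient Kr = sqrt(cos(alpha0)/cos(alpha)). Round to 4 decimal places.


Kr = sqrt(cos(alpha0) / cos(alpha))
cos(14.25) = 0.969231
cos(8.1) = 0.990024
Kr = sqrt(0.969231 / 0.990024)
Kr = sqrt(0.978998)
Kr = 0.9894

0.9894


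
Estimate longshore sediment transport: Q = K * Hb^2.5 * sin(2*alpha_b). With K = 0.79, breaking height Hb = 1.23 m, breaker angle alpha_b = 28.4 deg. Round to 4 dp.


Q = K * Hb^2.5 * sin(2 * alpha_b)
Hb^2.5 = 1.23^2.5 = 1.677887
sin(2 * 28.4) = sin(56.8) = 0.836764
Q = 0.79 * 1.677887 * 0.836764
Q = 1.1092 m^3/s

1.1092


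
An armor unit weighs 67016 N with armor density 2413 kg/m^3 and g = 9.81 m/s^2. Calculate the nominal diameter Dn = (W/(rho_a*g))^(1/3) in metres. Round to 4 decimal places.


V = W / (rho_a * g)
V = 67016 / (2413 * 9.81)
V = 67016 / 23671.53
V = 2.831080 m^3
Dn = V^(1/3) = 2.831080^(1/3)
Dn = 1.4147 m

1.4147


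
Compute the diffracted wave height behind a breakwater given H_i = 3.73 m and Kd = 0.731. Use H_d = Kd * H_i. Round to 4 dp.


H_d = Kd * H_i
H_d = 0.731 * 3.73
H_d = 2.7266 m

2.7266


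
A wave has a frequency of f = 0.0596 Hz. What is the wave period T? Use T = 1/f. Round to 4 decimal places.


T = 1 / f
T = 1 / 0.0596
T = 16.7785 s

16.7785


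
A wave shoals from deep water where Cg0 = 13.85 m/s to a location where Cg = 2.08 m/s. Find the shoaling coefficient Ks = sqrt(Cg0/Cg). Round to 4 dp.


Ks = sqrt(Cg0 / Cg)
Ks = sqrt(13.85 / 2.08)
Ks = sqrt(6.6587)
Ks = 2.5804

2.5804


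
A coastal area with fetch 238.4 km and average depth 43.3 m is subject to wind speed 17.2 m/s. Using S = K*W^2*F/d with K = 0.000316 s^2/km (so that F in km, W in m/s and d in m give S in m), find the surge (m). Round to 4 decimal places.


S = K * W^2 * F / d
W^2 = 17.2^2 = 295.84
S = 0.000316 * 295.84 * 238.4 / 43.3
Numerator = 0.000316 * 295.84 * 238.4 = 22.286929
S = 22.286929 / 43.3 = 0.5147 m

0.5147


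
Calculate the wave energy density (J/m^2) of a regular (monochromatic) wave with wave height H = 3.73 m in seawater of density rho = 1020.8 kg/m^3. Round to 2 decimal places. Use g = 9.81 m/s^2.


E = (1/8) * rho * g * H^2
E = (1/8) * 1020.8 * 9.81 * 3.73^2
E = 0.125 * 1020.8 * 9.81 * 13.9129
E = 17415.56 J/m^2

17415.56


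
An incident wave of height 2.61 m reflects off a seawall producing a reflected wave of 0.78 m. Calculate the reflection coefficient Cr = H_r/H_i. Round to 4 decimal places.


Cr = H_r / H_i
Cr = 0.78 / 2.61
Cr = 0.2989

0.2989


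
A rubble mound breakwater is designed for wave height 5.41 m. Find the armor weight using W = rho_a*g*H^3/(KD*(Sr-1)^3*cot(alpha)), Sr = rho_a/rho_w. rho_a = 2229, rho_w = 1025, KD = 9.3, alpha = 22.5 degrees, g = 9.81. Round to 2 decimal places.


Sr = rho_a / rho_w = 2229 / 1025 = 2.174634
(Sr - 1) = 1.174634
(Sr - 1)^3 = 1.620720
cot(22.5) = 1 / tan(22.5) = 1 / 0.414214 = 2.414214
Numerator = 2229 * 9.81 * 5.41^3 = 3462349.2324
Denominator = 9.3 * 1.620720 * 2.414214 = 36.388696
W = 3462349.2324 / 36.388696
W = 95149.03 N

95149.03


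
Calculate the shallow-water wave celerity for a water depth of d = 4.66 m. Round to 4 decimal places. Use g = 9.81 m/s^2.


Using the shallow-water approximation:
C = sqrt(g * d) = sqrt(9.81 * 4.66)
C = sqrt(45.7146)
C = 6.7613 m/s

6.7613


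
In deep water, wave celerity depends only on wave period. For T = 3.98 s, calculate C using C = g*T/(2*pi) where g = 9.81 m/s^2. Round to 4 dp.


We use the deep-water celerity formula:
C = g * T / (2 * pi)
C = 9.81 * 3.98 / (2 * 3.14159...)
C = 39.043800 / 6.283185
C = 6.2140 m/s

6.2140


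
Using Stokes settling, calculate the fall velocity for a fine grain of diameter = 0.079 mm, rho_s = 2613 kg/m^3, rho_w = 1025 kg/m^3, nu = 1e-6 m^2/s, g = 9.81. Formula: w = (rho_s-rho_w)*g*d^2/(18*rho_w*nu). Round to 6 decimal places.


w = (rho_s - rho_w) * g * d^2 / (18 * rho_w * nu)
d = 0.079 mm = 0.000079 m
rho_s - rho_w = 2613 - 1025 = 1588
Numerator = 1588 * 9.81 * (0.000079)^2 = 0.000097224045
Denominator = 18 * 1025 * 1e-6 = 0.018450
w = 0.005270 m/s

0.005270


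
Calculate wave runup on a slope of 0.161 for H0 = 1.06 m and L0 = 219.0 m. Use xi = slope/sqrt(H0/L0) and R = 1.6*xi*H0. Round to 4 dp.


xi = slope / sqrt(H0/L0)
H0/L0 = 1.06/219.0 = 0.004840
sqrt(0.004840) = 0.069571
xi = 0.161 / 0.069571 = 2.314169
R = 1.6 * xi * H0 = 1.6 * 2.314169 * 1.06
R = 3.9248 m

3.9248


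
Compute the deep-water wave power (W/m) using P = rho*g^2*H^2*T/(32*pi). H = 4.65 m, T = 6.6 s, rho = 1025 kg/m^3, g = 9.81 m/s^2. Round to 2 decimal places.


P = rho * g^2 * H^2 * T / (32 * pi)
P = 1025 * 9.81^2 * 4.65^2 * 6.6 / (32 * pi)
P = 1025 * 96.2361 * 21.6225 * 6.6 / 100.53096
P = 140027.03 W/m

140027.03


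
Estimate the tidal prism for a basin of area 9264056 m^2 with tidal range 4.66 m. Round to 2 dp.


Tidal prism = Area * Tidal range
P = 9264056 * 4.66
P = 43170500.96 m^3

43170500.96


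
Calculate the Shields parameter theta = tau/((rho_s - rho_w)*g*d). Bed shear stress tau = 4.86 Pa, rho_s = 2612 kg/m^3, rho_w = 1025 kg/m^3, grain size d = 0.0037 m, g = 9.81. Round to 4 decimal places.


theta = tau / ((rho_s - rho_w) * g * d)
rho_s - rho_w = 2612 - 1025 = 1587
Denominator = 1587 * 9.81 * 0.0037 = 57.603339
theta = 4.86 / 57.603339
theta = 0.0844

0.0844


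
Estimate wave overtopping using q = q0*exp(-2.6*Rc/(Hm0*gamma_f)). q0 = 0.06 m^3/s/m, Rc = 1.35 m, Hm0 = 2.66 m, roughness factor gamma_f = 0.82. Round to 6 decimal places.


q = q0 * exp(-2.6 * Rc / (Hm0 * gamma_f))
Exponent = -2.6 * 1.35 / (2.66 * 0.82)
= -2.6 * 1.35 / 2.1812
= -1.609206
exp(-1.609206) = 0.200046
q = 0.06 * 0.200046
q = 0.012003 m^3/s/m

0.012003


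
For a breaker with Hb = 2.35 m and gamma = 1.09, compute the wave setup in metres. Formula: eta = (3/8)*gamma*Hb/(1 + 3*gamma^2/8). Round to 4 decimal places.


eta = (3/8) * gamma * Hb / (1 + 3*gamma^2/8)
Numerator = (3/8) * 1.09 * 2.35 = 0.960563
Denominator = 1 + 3*1.09^2/8 = 1 + 0.445538 = 1.445538
eta = 0.960563 / 1.445538
eta = 0.6645 m

0.6645


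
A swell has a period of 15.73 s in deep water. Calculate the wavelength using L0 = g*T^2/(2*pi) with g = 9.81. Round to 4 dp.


L0 = g * T^2 / (2 * pi)
L0 = 9.81 * 15.73^2 / (2 * pi)
L0 = 9.81 * 247.4329 / 6.28319
L0 = 2427.3167 / 6.28319
L0 = 386.3195 m

386.3195


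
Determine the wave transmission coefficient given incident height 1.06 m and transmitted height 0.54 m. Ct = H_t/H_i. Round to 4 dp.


Ct = H_t / H_i
Ct = 0.54 / 1.06
Ct = 0.5094

0.5094


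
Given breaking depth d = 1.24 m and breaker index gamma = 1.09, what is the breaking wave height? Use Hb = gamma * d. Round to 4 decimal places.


Hb = gamma * d
Hb = 1.09 * 1.24
Hb = 1.3516 m

1.3516


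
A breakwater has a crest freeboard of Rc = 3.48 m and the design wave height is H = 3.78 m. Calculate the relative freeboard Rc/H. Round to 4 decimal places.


Relative freeboard = Rc / H
= 3.48 / 3.78
= 0.9206

0.9206


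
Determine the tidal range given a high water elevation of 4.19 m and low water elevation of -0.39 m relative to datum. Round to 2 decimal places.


Tidal range = High water - Low water
Tidal range = 4.19 - (-0.39)
Tidal range = 4.58 m

4.58


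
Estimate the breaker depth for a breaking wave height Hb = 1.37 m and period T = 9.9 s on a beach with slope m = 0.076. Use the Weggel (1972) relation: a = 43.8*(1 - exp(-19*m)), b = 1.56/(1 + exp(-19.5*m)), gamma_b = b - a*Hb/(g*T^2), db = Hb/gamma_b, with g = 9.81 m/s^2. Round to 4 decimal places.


a = 43.8 * (1 - exp(-19 * m))
exp(-19 * 0.076) = exp(-1.4440) = 0.235982
a = 43.8 * (1 - 0.235982) = 33.463991
b = 1.56 / (1 + exp(-19.5 * m))
exp(-19.5 * 0.076) = exp(-1.4820) = 0.227183
b = 1.56 / (1 + 0.227183) = 1.271204
Hb / (g * T^2) = 1.37 / (9.81 * 9.9^2) = 1.37 / 961.4781 = 0.00142489
gamma_b = b - a * Hb/(g*T^2) = 1.271204 - 33.463991 * 0.00142489 = 1.223522
db = Hb / gamma_b = 1.37 / 1.223522
db = 1.1197 m

1.1197


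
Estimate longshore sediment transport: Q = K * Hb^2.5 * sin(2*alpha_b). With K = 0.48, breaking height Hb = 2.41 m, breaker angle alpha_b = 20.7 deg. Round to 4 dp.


Q = K * Hb^2.5 * sin(2 * alpha_b)
Hb^2.5 = 2.41^2.5 = 9.016596
sin(2 * 20.7) = sin(41.4) = 0.661312
Q = 0.48 * 9.016596 * 0.661312
Q = 2.8621 m^3/s

2.8621


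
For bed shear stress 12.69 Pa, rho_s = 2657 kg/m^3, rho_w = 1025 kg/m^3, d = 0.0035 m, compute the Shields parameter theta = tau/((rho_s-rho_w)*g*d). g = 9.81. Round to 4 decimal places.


theta = tau / ((rho_s - rho_w) * g * d)
rho_s - rho_w = 2657 - 1025 = 1632
Denominator = 1632 * 9.81 * 0.0035 = 56.034720
theta = 12.69 / 56.034720
theta = 0.2265

0.2265


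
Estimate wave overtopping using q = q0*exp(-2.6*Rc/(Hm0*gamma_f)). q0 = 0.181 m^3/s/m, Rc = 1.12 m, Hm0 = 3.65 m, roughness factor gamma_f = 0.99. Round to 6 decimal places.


q = q0 * exp(-2.6 * Rc / (Hm0 * gamma_f))
Exponent = -2.6 * 1.12 / (3.65 * 0.99)
= -2.6 * 1.12 / 3.6135
= -0.805867
exp(-0.805867) = 0.446701
q = 0.181 * 0.446701
q = 0.080853 m^3/s/m

0.080853


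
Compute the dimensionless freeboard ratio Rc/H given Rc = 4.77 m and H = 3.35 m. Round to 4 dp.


Relative freeboard = Rc / H
= 4.77 / 3.35
= 1.4239

1.4239


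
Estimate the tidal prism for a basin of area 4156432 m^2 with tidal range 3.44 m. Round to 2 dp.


Tidal prism = Area * Tidal range
P = 4156432 * 3.44
P = 14298126.08 m^3

14298126.08


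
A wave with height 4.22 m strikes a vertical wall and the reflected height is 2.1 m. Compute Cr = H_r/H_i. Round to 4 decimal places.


Cr = H_r / H_i
Cr = 2.1 / 4.22
Cr = 0.4976

0.4976


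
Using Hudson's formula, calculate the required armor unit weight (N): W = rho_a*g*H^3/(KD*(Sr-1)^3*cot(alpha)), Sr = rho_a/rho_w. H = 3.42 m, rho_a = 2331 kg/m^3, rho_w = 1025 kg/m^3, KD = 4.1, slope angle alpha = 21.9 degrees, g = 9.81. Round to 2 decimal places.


Sr = rho_a / rho_w = 2331 / 1025 = 2.274146
(Sr - 1) = 1.274146
(Sr - 1)^3 = 2.068511
cot(21.9) = 1 / tan(21.9) = 1 / 0.401997 = 2.487578
Numerator = 2331 * 9.81 * 3.42^3 = 914722.9997
Denominator = 4.1 * 2.068511 * 2.487578 = 21.096894
W = 914722.9997 / 21.096894
W = 43358.18 N

43358.18


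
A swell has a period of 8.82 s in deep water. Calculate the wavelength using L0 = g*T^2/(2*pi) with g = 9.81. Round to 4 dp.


L0 = g * T^2 / (2 * pi)
L0 = 9.81 * 8.82^2 / (2 * pi)
L0 = 9.81 * 77.7924 / 6.28319
L0 = 763.1434 / 6.28319
L0 = 121.4581 m

121.4581


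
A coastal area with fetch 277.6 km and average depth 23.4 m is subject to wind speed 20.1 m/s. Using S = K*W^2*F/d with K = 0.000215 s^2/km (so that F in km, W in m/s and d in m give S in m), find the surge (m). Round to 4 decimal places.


S = K * W^2 * F / d
W^2 = 20.1^2 = 404.01
S = 0.000215 * 404.01 * 277.6 / 23.4
Numerator = 0.000215 * 404.01 * 277.6 = 24.112933
S = 24.112933 / 23.4 = 1.0305 m

1.0305


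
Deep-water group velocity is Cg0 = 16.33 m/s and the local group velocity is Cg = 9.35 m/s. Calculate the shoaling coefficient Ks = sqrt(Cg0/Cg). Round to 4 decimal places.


Ks = sqrt(Cg0 / Cg)
Ks = sqrt(16.33 / 9.35)
Ks = sqrt(1.7465)
Ks = 1.3216

1.3216


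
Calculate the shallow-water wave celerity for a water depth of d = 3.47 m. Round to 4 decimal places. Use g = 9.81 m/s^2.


Using the shallow-water approximation:
C = sqrt(g * d) = sqrt(9.81 * 3.47)
C = sqrt(34.0407)
C = 5.8344 m/s

5.8344


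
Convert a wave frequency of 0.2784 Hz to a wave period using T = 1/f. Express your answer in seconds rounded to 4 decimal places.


T = 1 / f
T = 1 / 0.2784
T = 3.5920 s

3.5920


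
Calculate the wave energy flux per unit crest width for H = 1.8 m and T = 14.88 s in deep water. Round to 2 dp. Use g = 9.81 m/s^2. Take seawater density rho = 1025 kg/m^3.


P = rho * g^2 * H^2 * T / (32 * pi)
P = 1025 * 9.81^2 * 1.8^2 * 14.88 / (32 * pi)
P = 1025 * 96.2361 * 3.2400 * 14.88 / 100.53096
P = 47305.32 W/m

47305.32


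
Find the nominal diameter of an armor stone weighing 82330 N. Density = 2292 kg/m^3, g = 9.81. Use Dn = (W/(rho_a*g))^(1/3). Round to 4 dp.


V = W / (rho_a * g)
V = 82330 / (2292 * 9.81)
V = 82330 / 22484.52
V = 3.661630 m^3
Dn = V^(1/3) = 3.661630^(1/3)
Dn = 1.5413 m

1.5413


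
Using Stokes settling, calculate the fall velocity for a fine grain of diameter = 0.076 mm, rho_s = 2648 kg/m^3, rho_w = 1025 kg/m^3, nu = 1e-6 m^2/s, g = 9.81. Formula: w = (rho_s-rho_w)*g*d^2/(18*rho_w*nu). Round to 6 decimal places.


w = (rho_s - rho_w) * g * d^2 / (18 * rho_w * nu)
d = 0.076 mm = 0.000076 m
rho_s - rho_w = 2648 - 1025 = 1623
Numerator = 1623 * 9.81 * (0.000076)^2 = 0.000091963335
Denominator = 18 * 1025 * 1e-6 = 0.018450
w = 0.004984 m/s

0.004984


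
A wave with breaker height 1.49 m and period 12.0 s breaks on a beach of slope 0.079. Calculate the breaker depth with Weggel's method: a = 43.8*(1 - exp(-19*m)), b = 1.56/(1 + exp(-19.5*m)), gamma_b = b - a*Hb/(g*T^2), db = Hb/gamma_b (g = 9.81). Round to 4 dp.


a = 43.8 * (1 - exp(-19 * m))
exp(-19 * 0.079) = exp(-1.5010) = 0.222907
a = 43.8 * (1 - 0.222907) = 34.036667
b = 1.56 / (1 + exp(-19.5 * m))
exp(-19.5 * 0.079) = exp(-1.5405) = 0.214274
b = 1.56 / (1 + 0.214274) = 1.284718
Hb / (g * T^2) = 1.49 / (9.81 * 12.0^2) = 1.49 / 1412.6400 = 0.00105476
gamma_b = b - a * Hb/(g*T^2) = 1.284718 - 34.036667 * 0.00105476 = 1.248818
db = Hb / gamma_b = 1.49 / 1.248818
db = 1.1931 m

1.1931


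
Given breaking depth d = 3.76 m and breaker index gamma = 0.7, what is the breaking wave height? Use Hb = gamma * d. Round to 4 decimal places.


Hb = gamma * d
Hb = 0.7 * 3.76
Hb = 2.6320 m

2.6320


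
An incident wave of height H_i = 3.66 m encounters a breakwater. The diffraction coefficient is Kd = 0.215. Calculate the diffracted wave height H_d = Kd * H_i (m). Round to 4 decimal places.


H_d = Kd * H_i
H_d = 0.215 * 3.66
H_d = 0.7869 m

0.7869


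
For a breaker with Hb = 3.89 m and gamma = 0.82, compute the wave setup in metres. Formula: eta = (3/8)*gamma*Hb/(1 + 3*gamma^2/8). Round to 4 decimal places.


eta = (3/8) * gamma * Hb / (1 + 3*gamma^2/8)
Numerator = (3/8) * 0.82 * 3.89 = 1.196175
Denominator = 1 + 3*0.82^2/8 = 1 + 0.252150 = 1.252150
eta = 1.196175 / 1.252150
eta = 0.9553 m

0.9553


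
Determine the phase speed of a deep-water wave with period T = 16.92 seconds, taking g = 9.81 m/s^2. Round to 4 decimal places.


We use the deep-water celerity formula:
C = g * T / (2 * pi)
C = 9.81 * 16.92 / (2 * 3.14159...)
C = 165.985200 / 6.283185
C = 26.4174 m/s

26.4174


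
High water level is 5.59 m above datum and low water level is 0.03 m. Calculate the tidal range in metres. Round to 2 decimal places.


Tidal range = High water - Low water
Tidal range = 5.59 - (0.03)
Tidal range = 5.56 m

5.56


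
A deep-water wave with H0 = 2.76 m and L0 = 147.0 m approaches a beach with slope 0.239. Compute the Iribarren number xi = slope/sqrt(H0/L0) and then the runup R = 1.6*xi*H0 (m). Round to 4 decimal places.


xi = slope / sqrt(H0/L0)
H0/L0 = 2.76/147.0 = 0.018776
sqrt(0.018776) = 0.137024
xi = 0.239 / 0.137024 = 1.744223
R = 1.6 * xi * H0 = 1.6 * 1.744223 * 2.76
R = 7.7025 m

7.7025


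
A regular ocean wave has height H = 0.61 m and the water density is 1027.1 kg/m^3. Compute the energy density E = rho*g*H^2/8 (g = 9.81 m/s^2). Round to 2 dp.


E = (1/8) * rho * g * H^2
E = (1/8) * 1027.1 * 9.81 * 0.61^2
E = 0.125 * 1027.1 * 9.81 * 0.3721
E = 468.65 J/m^2

468.65


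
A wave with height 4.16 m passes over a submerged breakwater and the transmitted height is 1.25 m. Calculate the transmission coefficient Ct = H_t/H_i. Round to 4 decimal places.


Ct = H_t / H_i
Ct = 1.25 / 4.16
Ct = 0.3005

0.3005


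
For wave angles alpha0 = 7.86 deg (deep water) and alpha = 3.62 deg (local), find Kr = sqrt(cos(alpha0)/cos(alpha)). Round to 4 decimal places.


Kr = sqrt(cos(alpha0) / cos(alpha))
cos(7.86) = 0.990605
cos(3.62) = 0.998005
Kr = sqrt(0.990605 / 0.998005)
Kr = sqrt(0.992586)
Kr = 0.9963

0.9963


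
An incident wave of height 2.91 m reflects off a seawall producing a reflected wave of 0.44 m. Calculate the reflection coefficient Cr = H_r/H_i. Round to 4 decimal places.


Cr = H_r / H_i
Cr = 0.44 / 2.91
Cr = 0.1512

0.1512


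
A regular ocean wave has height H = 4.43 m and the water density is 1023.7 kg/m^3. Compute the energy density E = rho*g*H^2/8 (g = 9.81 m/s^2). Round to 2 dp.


E = (1/8) * rho * g * H^2
E = (1/8) * 1023.7 * 9.81 * 4.43^2
E = 0.125 * 1023.7 * 9.81 * 19.6249
E = 24635.37 J/m^2

24635.37


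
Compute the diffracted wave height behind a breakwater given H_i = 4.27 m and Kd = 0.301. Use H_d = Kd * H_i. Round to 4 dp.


H_d = Kd * H_i
H_d = 0.301 * 4.27
H_d = 1.2853 m

1.2853


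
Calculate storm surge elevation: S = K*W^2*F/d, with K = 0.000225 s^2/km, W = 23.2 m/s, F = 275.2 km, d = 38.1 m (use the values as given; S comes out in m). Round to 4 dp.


S = K * W^2 * F / d
W^2 = 23.2^2 = 538.24
S = 0.000225 * 538.24 * 275.2 / 38.1
Numerator = 0.000225 * 538.24 * 275.2 = 33.327821
S = 33.327821 / 38.1 = 0.8747 m

0.8747


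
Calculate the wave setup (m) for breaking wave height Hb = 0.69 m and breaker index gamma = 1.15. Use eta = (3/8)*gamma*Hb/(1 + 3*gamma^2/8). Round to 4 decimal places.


eta = (3/8) * gamma * Hb / (1 + 3*gamma^2/8)
Numerator = (3/8) * 1.15 * 0.69 = 0.297562
Denominator = 1 + 3*1.15^2/8 = 1 + 0.495938 = 1.495938
eta = 0.297562 / 1.495938
eta = 0.1989 m

0.1989


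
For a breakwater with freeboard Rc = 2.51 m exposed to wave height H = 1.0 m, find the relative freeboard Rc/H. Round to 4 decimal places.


Relative freeboard = Rc / H
= 2.51 / 1.0
= 2.5100

2.5100


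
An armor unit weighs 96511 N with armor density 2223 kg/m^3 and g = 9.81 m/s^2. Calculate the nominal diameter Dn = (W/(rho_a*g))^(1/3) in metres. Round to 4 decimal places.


V = W / (rho_a * g)
V = 96511 / (2223 * 9.81)
V = 96511 / 21807.63
V = 4.425561 m^3
Dn = V^(1/3) = 4.425561^(1/3)
Dn = 1.6418 m

1.6418


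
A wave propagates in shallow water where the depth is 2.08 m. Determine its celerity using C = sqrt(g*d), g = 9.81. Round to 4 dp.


Using the shallow-water approximation:
C = sqrt(g * d) = sqrt(9.81 * 2.08)
C = sqrt(20.4048)
C = 4.5172 m/s

4.5172


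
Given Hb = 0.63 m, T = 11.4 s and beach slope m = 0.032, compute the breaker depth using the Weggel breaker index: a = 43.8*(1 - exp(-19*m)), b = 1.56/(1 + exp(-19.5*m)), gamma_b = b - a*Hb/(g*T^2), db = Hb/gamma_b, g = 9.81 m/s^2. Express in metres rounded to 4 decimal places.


a = 43.8 * (1 - exp(-19 * m))
exp(-19 * 0.032) = exp(-0.6080) = 0.544439
a = 43.8 * (1 - 0.544439) = 19.953587
b = 1.56 / (1 + exp(-19.5 * m))
exp(-19.5 * 0.032) = exp(-0.6240) = 0.535797
b = 1.56 / (1 + 0.535797) = 1.015759
Hb / (g * T^2) = 0.63 / (9.81 * 11.4^2) = 0.63 / 1274.9076 = 0.00049415
gamma_b = b - a * Hb/(g*T^2) = 1.015759 - 19.953587 * 0.00049415 = 1.005899
db = Hb / gamma_b = 0.63 / 1.005899
db = 0.6263 m

0.6263


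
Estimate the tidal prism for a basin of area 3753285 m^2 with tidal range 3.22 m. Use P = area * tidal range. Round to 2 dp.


Tidal prism = Area * Tidal range
P = 3753285 * 3.22
P = 12085577.70 m^3

12085577.70


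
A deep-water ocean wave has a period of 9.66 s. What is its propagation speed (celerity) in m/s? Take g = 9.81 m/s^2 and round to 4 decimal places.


We use the deep-water celerity formula:
C = g * T / (2 * pi)
C = 9.81 * 9.66 / (2 * 3.14159...)
C = 94.764600 / 6.283185
C = 15.0823 m/s

15.0823


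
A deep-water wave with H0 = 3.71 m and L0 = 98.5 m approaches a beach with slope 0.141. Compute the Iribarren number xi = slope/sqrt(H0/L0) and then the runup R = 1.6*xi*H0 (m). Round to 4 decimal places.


xi = slope / sqrt(H0/L0)
H0/L0 = 3.71/98.5 = 0.037665
sqrt(0.037665) = 0.194075
xi = 0.141 / 0.194075 = 0.726525
R = 1.6 * xi * H0 = 1.6 * 0.726525 * 3.71
R = 4.3126 m

4.3126


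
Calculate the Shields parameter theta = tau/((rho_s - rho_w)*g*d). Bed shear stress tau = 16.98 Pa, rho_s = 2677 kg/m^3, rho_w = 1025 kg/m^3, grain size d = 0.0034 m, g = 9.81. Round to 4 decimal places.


theta = tau / ((rho_s - rho_w) * g * d)
rho_s - rho_w = 2677 - 1025 = 1652
Denominator = 1652 * 9.81 * 0.0034 = 55.100808
theta = 16.98 / 55.100808
theta = 0.3082

0.3082


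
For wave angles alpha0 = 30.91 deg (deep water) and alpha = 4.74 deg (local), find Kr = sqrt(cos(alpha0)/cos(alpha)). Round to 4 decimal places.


Kr = sqrt(cos(alpha0) / cos(alpha))
cos(30.91) = 0.857975
cos(4.74) = 0.996580
Kr = sqrt(0.857975 / 0.996580)
Kr = sqrt(0.860920)
Kr = 0.9279

0.9279


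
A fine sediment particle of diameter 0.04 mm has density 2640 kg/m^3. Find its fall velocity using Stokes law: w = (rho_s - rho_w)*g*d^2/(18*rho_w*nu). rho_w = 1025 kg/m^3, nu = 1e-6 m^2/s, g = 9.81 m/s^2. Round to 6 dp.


w = (rho_s - rho_w) * g * d^2 / (18 * rho_w * nu)
d = 0.04 mm = 0.000040 m
rho_s - rho_w = 2640 - 1025 = 1615
Numerator = 1615 * 9.81 * (0.000040)^2 = 0.000025349040
Denominator = 18 * 1025 * 1e-6 = 0.018450
w = 0.001374 m/s

0.001374


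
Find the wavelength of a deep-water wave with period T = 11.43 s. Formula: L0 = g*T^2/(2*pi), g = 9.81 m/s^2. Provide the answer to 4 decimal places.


L0 = g * T^2 / (2 * pi)
L0 = 9.81 * 11.43^2 / (2 * pi)
L0 = 9.81 * 130.6449 / 6.28319
L0 = 1281.6265 / 6.28319
L0 = 203.9772 m

203.9772


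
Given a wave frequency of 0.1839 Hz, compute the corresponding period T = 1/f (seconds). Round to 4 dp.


T = 1 / f
T = 1 / 0.1839
T = 5.4377 s

5.4377


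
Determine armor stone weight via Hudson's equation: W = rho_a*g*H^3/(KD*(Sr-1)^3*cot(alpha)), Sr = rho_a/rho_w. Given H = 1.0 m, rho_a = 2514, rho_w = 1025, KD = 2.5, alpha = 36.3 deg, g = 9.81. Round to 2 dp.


Sr = rho_a / rho_w = 2514 / 1025 = 2.452683
(Sr - 1) = 1.452683
(Sr - 1)^3 = 3.065579
cot(36.3) = 1 / tan(36.3) = 1 / 0.734573 = 1.361335
Numerator = 2514 * 9.81 * 1.0^3 = 24662.3400
Denominator = 2.5 * 3.065579 * 1.361335 = 10.433200
W = 24662.3400 / 10.433200
W = 2363.83 N

2363.83


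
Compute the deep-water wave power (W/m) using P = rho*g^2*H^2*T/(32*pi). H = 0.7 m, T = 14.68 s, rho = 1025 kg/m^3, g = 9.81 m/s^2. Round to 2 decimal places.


P = rho * g^2 * H^2 * T / (32 * pi)
P = 1025 * 9.81^2 * 0.7^2 * 14.68 / (32 * pi)
P = 1025 * 96.2361 * 0.4900 * 14.68 / 100.53096
P = 7058.04 W/m

7058.04
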